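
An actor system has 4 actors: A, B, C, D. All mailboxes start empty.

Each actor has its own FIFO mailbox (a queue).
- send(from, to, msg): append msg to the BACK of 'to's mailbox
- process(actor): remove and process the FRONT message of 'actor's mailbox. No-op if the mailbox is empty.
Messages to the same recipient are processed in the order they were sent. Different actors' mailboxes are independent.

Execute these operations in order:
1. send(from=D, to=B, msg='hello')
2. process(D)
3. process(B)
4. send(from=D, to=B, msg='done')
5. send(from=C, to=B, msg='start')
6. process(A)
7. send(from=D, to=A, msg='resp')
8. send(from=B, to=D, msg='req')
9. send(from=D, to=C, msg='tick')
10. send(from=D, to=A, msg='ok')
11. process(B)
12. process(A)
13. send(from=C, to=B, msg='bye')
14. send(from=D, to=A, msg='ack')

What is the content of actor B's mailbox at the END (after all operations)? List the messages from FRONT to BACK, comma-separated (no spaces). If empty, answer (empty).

Answer: start,bye

Derivation:
After 1 (send(from=D, to=B, msg='hello')): A:[] B:[hello] C:[] D:[]
After 2 (process(D)): A:[] B:[hello] C:[] D:[]
After 3 (process(B)): A:[] B:[] C:[] D:[]
After 4 (send(from=D, to=B, msg='done')): A:[] B:[done] C:[] D:[]
After 5 (send(from=C, to=B, msg='start')): A:[] B:[done,start] C:[] D:[]
After 6 (process(A)): A:[] B:[done,start] C:[] D:[]
After 7 (send(from=D, to=A, msg='resp')): A:[resp] B:[done,start] C:[] D:[]
After 8 (send(from=B, to=D, msg='req')): A:[resp] B:[done,start] C:[] D:[req]
After 9 (send(from=D, to=C, msg='tick')): A:[resp] B:[done,start] C:[tick] D:[req]
After 10 (send(from=D, to=A, msg='ok')): A:[resp,ok] B:[done,start] C:[tick] D:[req]
After 11 (process(B)): A:[resp,ok] B:[start] C:[tick] D:[req]
After 12 (process(A)): A:[ok] B:[start] C:[tick] D:[req]
After 13 (send(from=C, to=B, msg='bye')): A:[ok] B:[start,bye] C:[tick] D:[req]
After 14 (send(from=D, to=A, msg='ack')): A:[ok,ack] B:[start,bye] C:[tick] D:[req]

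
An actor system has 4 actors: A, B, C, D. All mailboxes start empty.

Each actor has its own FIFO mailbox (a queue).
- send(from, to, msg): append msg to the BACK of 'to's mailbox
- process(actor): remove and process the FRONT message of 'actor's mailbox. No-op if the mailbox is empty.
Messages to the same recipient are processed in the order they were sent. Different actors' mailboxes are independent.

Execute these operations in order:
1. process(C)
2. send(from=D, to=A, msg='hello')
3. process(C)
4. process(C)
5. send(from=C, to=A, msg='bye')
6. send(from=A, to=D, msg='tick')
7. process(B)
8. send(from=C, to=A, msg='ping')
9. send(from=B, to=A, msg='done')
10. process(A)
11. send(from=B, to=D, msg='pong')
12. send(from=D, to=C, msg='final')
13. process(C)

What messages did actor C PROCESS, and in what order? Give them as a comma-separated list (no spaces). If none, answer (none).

After 1 (process(C)): A:[] B:[] C:[] D:[]
After 2 (send(from=D, to=A, msg='hello')): A:[hello] B:[] C:[] D:[]
After 3 (process(C)): A:[hello] B:[] C:[] D:[]
After 4 (process(C)): A:[hello] B:[] C:[] D:[]
After 5 (send(from=C, to=A, msg='bye')): A:[hello,bye] B:[] C:[] D:[]
After 6 (send(from=A, to=D, msg='tick')): A:[hello,bye] B:[] C:[] D:[tick]
After 7 (process(B)): A:[hello,bye] B:[] C:[] D:[tick]
After 8 (send(from=C, to=A, msg='ping')): A:[hello,bye,ping] B:[] C:[] D:[tick]
After 9 (send(from=B, to=A, msg='done')): A:[hello,bye,ping,done] B:[] C:[] D:[tick]
After 10 (process(A)): A:[bye,ping,done] B:[] C:[] D:[tick]
After 11 (send(from=B, to=D, msg='pong')): A:[bye,ping,done] B:[] C:[] D:[tick,pong]
After 12 (send(from=D, to=C, msg='final')): A:[bye,ping,done] B:[] C:[final] D:[tick,pong]
After 13 (process(C)): A:[bye,ping,done] B:[] C:[] D:[tick,pong]

Answer: final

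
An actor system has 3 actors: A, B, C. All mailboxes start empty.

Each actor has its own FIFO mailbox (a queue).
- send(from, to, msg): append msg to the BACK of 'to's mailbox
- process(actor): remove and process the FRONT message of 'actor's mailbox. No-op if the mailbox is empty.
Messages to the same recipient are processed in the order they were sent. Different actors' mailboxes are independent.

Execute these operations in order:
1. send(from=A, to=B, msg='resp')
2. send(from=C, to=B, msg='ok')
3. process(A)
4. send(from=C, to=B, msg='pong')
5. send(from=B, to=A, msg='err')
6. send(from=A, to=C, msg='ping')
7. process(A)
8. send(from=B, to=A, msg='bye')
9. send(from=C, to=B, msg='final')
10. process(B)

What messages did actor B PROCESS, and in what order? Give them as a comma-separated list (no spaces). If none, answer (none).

Answer: resp

Derivation:
After 1 (send(from=A, to=B, msg='resp')): A:[] B:[resp] C:[]
After 2 (send(from=C, to=B, msg='ok')): A:[] B:[resp,ok] C:[]
After 3 (process(A)): A:[] B:[resp,ok] C:[]
After 4 (send(from=C, to=B, msg='pong')): A:[] B:[resp,ok,pong] C:[]
After 5 (send(from=B, to=A, msg='err')): A:[err] B:[resp,ok,pong] C:[]
After 6 (send(from=A, to=C, msg='ping')): A:[err] B:[resp,ok,pong] C:[ping]
After 7 (process(A)): A:[] B:[resp,ok,pong] C:[ping]
After 8 (send(from=B, to=A, msg='bye')): A:[bye] B:[resp,ok,pong] C:[ping]
After 9 (send(from=C, to=B, msg='final')): A:[bye] B:[resp,ok,pong,final] C:[ping]
After 10 (process(B)): A:[bye] B:[ok,pong,final] C:[ping]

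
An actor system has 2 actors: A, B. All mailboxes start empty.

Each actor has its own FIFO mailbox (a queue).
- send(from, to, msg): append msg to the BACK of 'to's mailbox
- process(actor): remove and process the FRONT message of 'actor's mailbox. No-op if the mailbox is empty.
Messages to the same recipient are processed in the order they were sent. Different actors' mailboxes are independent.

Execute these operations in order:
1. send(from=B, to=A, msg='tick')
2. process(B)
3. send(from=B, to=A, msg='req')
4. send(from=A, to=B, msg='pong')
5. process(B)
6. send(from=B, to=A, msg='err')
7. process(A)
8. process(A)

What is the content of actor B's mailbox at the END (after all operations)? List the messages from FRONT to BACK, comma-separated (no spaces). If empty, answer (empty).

After 1 (send(from=B, to=A, msg='tick')): A:[tick] B:[]
After 2 (process(B)): A:[tick] B:[]
After 3 (send(from=B, to=A, msg='req')): A:[tick,req] B:[]
After 4 (send(from=A, to=B, msg='pong')): A:[tick,req] B:[pong]
After 5 (process(B)): A:[tick,req] B:[]
After 6 (send(from=B, to=A, msg='err')): A:[tick,req,err] B:[]
After 7 (process(A)): A:[req,err] B:[]
After 8 (process(A)): A:[err] B:[]

Answer: (empty)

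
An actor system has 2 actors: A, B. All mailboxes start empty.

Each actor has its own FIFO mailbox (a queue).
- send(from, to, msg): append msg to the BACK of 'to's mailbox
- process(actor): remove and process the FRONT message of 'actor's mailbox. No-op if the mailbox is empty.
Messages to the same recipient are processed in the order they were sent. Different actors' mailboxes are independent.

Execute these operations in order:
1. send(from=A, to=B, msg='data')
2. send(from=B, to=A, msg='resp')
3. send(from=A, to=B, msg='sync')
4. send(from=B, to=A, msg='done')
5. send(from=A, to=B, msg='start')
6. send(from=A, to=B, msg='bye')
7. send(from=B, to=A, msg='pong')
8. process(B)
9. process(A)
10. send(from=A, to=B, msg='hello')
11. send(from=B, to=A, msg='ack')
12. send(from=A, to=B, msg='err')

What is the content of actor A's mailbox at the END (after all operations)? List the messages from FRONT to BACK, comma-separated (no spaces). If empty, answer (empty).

Answer: done,pong,ack

Derivation:
After 1 (send(from=A, to=B, msg='data')): A:[] B:[data]
After 2 (send(from=B, to=A, msg='resp')): A:[resp] B:[data]
After 3 (send(from=A, to=B, msg='sync')): A:[resp] B:[data,sync]
After 4 (send(from=B, to=A, msg='done')): A:[resp,done] B:[data,sync]
After 5 (send(from=A, to=B, msg='start')): A:[resp,done] B:[data,sync,start]
After 6 (send(from=A, to=B, msg='bye')): A:[resp,done] B:[data,sync,start,bye]
After 7 (send(from=B, to=A, msg='pong')): A:[resp,done,pong] B:[data,sync,start,bye]
After 8 (process(B)): A:[resp,done,pong] B:[sync,start,bye]
After 9 (process(A)): A:[done,pong] B:[sync,start,bye]
After 10 (send(from=A, to=B, msg='hello')): A:[done,pong] B:[sync,start,bye,hello]
After 11 (send(from=B, to=A, msg='ack')): A:[done,pong,ack] B:[sync,start,bye,hello]
After 12 (send(from=A, to=B, msg='err')): A:[done,pong,ack] B:[sync,start,bye,hello,err]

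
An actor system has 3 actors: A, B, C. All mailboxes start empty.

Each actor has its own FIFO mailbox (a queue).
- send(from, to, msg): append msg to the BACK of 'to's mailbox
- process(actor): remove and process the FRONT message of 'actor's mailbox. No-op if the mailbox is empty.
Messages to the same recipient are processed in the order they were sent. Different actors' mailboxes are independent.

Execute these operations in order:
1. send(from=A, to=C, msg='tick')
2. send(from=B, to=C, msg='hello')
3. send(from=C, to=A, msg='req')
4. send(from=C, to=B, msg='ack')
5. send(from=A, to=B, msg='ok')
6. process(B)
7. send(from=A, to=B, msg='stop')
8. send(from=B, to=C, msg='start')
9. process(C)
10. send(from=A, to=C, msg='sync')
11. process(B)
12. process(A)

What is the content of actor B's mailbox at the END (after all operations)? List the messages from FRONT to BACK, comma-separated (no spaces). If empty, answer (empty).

After 1 (send(from=A, to=C, msg='tick')): A:[] B:[] C:[tick]
After 2 (send(from=B, to=C, msg='hello')): A:[] B:[] C:[tick,hello]
After 3 (send(from=C, to=A, msg='req')): A:[req] B:[] C:[tick,hello]
After 4 (send(from=C, to=B, msg='ack')): A:[req] B:[ack] C:[tick,hello]
After 5 (send(from=A, to=B, msg='ok')): A:[req] B:[ack,ok] C:[tick,hello]
After 6 (process(B)): A:[req] B:[ok] C:[tick,hello]
After 7 (send(from=A, to=B, msg='stop')): A:[req] B:[ok,stop] C:[tick,hello]
After 8 (send(from=B, to=C, msg='start')): A:[req] B:[ok,stop] C:[tick,hello,start]
After 9 (process(C)): A:[req] B:[ok,stop] C:[hello,start]
After 10 (send(from=A, to=C, msg='sync')): A:[req] B:[ok,stop] C:[hello,start,sync]
After 11 (process(B)): A:[req] B:[stop] C:[hello,start,sync]
After 12 (process(A)): A:[] B:[stop] C:[hello,start,sync]

Answer: stop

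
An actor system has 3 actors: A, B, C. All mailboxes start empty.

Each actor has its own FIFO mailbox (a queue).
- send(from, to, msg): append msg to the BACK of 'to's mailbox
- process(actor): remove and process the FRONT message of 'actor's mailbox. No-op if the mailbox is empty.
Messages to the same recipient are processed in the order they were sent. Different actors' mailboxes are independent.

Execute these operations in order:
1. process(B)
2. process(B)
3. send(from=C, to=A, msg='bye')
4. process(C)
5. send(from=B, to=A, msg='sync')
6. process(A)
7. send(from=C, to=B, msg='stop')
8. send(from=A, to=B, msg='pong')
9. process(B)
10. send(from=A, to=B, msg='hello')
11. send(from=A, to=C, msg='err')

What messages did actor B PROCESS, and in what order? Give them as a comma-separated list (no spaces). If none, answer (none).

Answer: stop

Derivation:
After 1 (process(B)): A:[] B:[] C:[]
After 2 (process(B)): A:[] B:[] C:[]
After 3 (send(from=C, to=A, msg='bye')): A:[bye] B:[] C:[]
After 4 (process(C)): A:[bye] B:[] C:[]
After 5 (send(from=B, to=A, msg='sync')): A:[bye,sync] B:[] C:[]
After 6 (process(A)): A:[sync] B:[] C:[]
After 7 (send(from=C, to=B, msg='stop')): A:[sync] B:[stop] C:[]
After 8 (send(from=A, to=B, msg='pong')): A:[sync] B:[stop,pong] C:[]
After 9 (process(B)): A:[sync] B:[pong] C:[]
After 10 (send(from=A, to=B, msg='hello')): A:[sync] B:[pong,hello] C:[]
After 11 (send(from=A, to=C, msg='err')): A:[sync] B:[pong,hello] C:[err]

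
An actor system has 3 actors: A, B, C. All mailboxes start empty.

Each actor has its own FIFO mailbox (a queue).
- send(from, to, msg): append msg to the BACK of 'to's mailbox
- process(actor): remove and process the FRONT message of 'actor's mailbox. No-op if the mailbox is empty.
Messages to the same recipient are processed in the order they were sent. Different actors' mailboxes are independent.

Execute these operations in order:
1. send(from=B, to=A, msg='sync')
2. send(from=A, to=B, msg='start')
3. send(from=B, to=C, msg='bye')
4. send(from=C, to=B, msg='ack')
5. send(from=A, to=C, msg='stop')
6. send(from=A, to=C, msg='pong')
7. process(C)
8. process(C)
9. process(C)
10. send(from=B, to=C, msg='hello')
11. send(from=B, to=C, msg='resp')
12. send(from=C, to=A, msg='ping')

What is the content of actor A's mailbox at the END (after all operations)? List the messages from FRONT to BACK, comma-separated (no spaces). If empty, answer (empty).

After 1 (send(from=B, to=A, msg='sync')): A:[sync] B:[] C:[]
After 2 (send(from=A, to=B, msg='start')): A:[sync] B:[start] C:[]
After 3 (send(from=B, to=C, msg='bye')): A:[sync] B:[start] C:[bye]
After 4 (send(from=C, to=B, msg='ack')): A:[sync] B:[start,ack] C:[bye]
After 5 (send(from=A, to=C, msg='stop')): A:[sync] B:[start,ack] C:[bye,stop]
After 6 (send(from=A, to=C, msg='pong')): A:[sync] B:[start,ack] C:[bye,stop,pong]
After 7 (process(C)): A:[sync] B:[start,ack] C:[stop,pong]
After 8 (process(C)): A:[sync] B:[start,ack] C:[pong]
After 9 (process(C)): A:[sync] B:[start,ack] C:[]
After 10 (send(from=B, to=C, msg='hello')): A:[sync] B:[start,ack] C:[hello]
After 11 (send(from=B, to=C, msg='resp')): A:[sync] B:[start,ack] C:[hello,resp]
After 12 (send(from=C, to=A, msg='ping')): A:[sync,ping] B:[start,ack] C:[hello,resp]

Answer: sync,ping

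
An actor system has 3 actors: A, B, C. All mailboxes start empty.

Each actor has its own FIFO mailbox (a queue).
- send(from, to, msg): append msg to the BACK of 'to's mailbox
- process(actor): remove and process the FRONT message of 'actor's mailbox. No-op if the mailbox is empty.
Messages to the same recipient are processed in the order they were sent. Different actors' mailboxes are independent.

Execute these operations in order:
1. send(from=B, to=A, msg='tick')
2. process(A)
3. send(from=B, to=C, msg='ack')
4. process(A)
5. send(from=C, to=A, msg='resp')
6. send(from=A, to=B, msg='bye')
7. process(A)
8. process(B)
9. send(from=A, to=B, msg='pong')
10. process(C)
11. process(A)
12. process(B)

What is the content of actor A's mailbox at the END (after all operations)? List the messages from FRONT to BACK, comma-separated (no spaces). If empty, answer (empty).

Answer: (empty)

Derivation:
After 1 (send(from=B, to=A, msg='tick')): A:[tick] B:[] C:[]
After 2 (process(A)): A:[] B:[] C:[]
After 3 (send(from=B, to=C, msg='ack')): A:[] B:[] C:[ack]
After 4 (process(A)): A:[] B:[] C:[ack]
After 5 (send(from=C, to=A, msg='resp')): A:[resp] B:[] C:[ack]
After 6 (send(from=A, to=B, msg='bye')): A:[resp] B:[bye] C:[ack]
After 7 (process(A)): A:[] B:[bye] C:[ack]
After 8 (process(B)): A:[] B:[] C:[ack]
After 9 (send(from=A, to=B, msg='pong')): A:[] B:[pong] C:[ack]
After 10 (process(C)): A:[] B:[pong] C:[]
After 11 (process(A)): A:[] B:[pong] C:[]
After 12 (process(B)): A:[] B:[] C:[]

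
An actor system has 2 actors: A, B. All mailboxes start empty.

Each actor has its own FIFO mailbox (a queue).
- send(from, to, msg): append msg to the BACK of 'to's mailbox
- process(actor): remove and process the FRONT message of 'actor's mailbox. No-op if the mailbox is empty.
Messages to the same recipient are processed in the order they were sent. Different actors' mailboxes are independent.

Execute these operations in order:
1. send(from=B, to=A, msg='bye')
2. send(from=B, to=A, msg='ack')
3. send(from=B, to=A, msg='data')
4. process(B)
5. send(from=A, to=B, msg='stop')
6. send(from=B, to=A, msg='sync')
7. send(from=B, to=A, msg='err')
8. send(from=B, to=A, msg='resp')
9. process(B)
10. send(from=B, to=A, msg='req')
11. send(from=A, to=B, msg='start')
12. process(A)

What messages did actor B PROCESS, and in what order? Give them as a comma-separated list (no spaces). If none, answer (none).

Answer: stop

Derivation:
After 1 (send(from=B, to=A, msg='bye')): A:[bye] B:[]
After 2 (send(from=B, to=A, msg='ack')): A:[bye,ack] B:[]
After 3 (send(from=B, to=A, msg='data')): A:[bye,ack,data] B:[]
After 4 (process(B)): A:[bye,ack,data] B:[]
After 5 (send(from=A, to=B, msg='stop')): A:[bye,ack,data] B:[stop]
After 6 (send(from=B, to=A, msg='sync')): A:[bye,ack,data,sync] B:[stop]
After 7 (send(from=B, to=A, msg='err')): A:[bye,ack,data,sync,err] B:[stop]
After 8 (send(from=B, to=A, msg='resp')): A:[bye,ack,data,sync,err,resp] B:[stop]
After 9 (process(B)): A:[bye,ack,data,sync,err,resp] B:[]
After 10 (send(from=B, to=A, msg='req')): A:[bye,ack,data,sync,err,resp,req] B:[]
After 11 (send(from=A, to=B, msg='start')): A:[bye,ack,data,sync,err,resp,req] B:[start]
After 12 (process(A)): A:[ack,data,sync,err,resp,req] B:[start]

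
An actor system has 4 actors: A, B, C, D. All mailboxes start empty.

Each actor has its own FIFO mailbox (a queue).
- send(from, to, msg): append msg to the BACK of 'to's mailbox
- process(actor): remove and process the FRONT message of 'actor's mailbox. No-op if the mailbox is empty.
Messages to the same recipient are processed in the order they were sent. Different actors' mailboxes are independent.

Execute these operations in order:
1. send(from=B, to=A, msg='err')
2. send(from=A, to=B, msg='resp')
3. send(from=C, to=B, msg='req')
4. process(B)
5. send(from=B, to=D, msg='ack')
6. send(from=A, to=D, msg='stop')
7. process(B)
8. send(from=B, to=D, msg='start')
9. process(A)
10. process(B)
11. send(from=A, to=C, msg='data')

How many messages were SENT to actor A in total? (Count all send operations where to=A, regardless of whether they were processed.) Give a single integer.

Answer: 1

Derivation:
After 1 (send(from=B, to=A, msg='err')): A:[err] B:[] C:[] D:[]
After 2 (send(from=A, to=B, msg='resp')): A:[err] B:[resp] C:[] D:[]
After 3 (send(from=C, to=B, msg='req')): A:[err] B:[resp,req] C:[] D:[]
After 4 (process(B)): A:[err] B:[req] C:[] D:[]
After 5 (send(from=B, to=D, msg='ack')): A:[err] B:[req] C:[] D:[ack]
After 6 (send(from=A, to=D, msg='stop')): A:[err] B:[req] C:[] D:[ack,stop]
After 7 (process(B)): A:[err] B:[] C:[] D:[ack,stop]
After 8 (send(from=B, to=D, msg='start')): A:[err] B:[] C:[] D:[ack,stop,start]
After 9 (process(A)): A:[] B:[] C:[] D:[ack,stop,start]
After 10 (process(B)): A:[] B:[] C:[] D:[ack,stop,start]
After 11 (send(from=A, to=C, msg='data')): A:[] B:[] C:[data] D:[ack,stop,start]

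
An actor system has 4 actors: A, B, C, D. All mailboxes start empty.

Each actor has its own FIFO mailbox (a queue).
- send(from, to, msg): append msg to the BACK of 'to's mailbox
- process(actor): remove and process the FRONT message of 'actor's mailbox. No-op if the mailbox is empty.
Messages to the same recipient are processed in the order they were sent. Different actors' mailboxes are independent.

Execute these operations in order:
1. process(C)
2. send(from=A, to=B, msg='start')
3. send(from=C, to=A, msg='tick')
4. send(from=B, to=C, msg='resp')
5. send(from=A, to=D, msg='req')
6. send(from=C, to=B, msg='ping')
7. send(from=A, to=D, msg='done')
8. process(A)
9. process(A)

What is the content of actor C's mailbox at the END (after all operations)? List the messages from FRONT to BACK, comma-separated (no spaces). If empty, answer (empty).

Answer: resp

Derivation:
After 1 (process(C)): A:[] B:[] C:[] D:[]
After 2 (send(from=A, to=B, msg='start')): A:[] B:[start] C:[] D:[]
After 3 (send(from=C, to=A, msg='tick')): A:[tick] B:[start] C:[] D:[]
After 4 (send(from=B, to=C, msg='resp')): A:[tick] B:[start] C:[resp] D:[]
After 5 (send(from=A, to=D, msg='req')): A:[tick] B:[start] C:[resp] D:[req]
After 6 (send(from=C, to=B, msg='ping')): A:[tick] B:[start,ping] C:[resp] D:[req]
After 7 (send(from=A, to=D, msg='done')): A:[tick] B:[start,ping] C:[resp] D:[req,done]
After 8 (process(A)): A:[] B:[start,ping] C:[resp] D:[req,done]
After 9 (process(A)): A:[] B:[start,ping] C:[resp] D:[req,done]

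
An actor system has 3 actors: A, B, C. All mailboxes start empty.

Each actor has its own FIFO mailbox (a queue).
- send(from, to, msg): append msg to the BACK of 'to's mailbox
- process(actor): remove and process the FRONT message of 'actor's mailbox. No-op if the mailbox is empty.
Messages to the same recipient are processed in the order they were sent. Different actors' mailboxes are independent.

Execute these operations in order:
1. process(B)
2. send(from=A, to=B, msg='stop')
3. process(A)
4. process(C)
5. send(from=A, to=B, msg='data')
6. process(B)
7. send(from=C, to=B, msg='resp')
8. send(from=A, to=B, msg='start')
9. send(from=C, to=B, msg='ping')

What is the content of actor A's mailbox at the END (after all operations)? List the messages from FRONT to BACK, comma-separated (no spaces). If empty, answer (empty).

Answer: (empty)

Derivation:
After 1 (process(B)): A:[] B:[] C:[]
After 2 (send(from=A, to=B, msg='stop')): A:[] B:[stop] C:[]
After 3 (process(A)): A:[] B:[stop] C:[]
After 4 (process(C)): A:[] B:[stop] C:[]
After 5 (send(from=A, to=B, msg='data')): A:[] B:[stop,data] C:[]
After 6 (process(B)): A:[] B:[data] C:[]
After 7 (send(from=C, to=B, msg='resp')): A:[] B:[data,resp] C:[]
After 8 (send(from=A, to=B, msg='start')): A:[] B:[data,resp,start] C:[]
After 9 (send(from=C, to=B, msg='ping')): A:[] B:[data,resp,start,ping] C:[]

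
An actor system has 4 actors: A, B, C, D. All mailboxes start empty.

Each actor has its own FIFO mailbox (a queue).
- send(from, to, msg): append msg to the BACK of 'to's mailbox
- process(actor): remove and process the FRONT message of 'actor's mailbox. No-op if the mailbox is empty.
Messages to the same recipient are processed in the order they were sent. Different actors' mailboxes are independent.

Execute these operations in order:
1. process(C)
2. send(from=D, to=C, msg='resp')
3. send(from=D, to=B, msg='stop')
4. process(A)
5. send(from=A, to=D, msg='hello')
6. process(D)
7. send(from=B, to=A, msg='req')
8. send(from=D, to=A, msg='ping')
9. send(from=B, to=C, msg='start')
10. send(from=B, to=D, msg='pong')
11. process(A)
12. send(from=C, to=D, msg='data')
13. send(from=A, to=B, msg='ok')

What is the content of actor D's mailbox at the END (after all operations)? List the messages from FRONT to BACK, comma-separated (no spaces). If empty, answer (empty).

After 1 (process(C)): A:[] B:[] C:[] D:[]
After 2 (send(from=D, to=C, msg='resp')): A:[] B:[] C:[resp] D:[]
After 3 (send(from=D, to=B, msg='stop')): A:[] B:[stop] C:[resp] D:[]
After 4 (process(A)): A:[] B:[stop] C:[resp] D:[]
After 5 (send(from=A, to=D, msg='hello')): A:[] B:[stop] C:[resp] D:[hello]
After 6 (process(D)): A:[] B:[stop] C:[resp] D:[]
After 7 (send(from=B, to=A, msg='req')): A:[req] B:[stop] C:[resp] D:[]
After 8 (send(from=D, to=A, msg='ping')): A:[req,ping] B:[stop] C:[resp] D:[]
After 9 (send(from=B, to=C, msg='start')): A:[req,ping] B:[stop] C:[resp,start] D:[]
After 10 (send(from=B, to=D, msg='pong')): A:[req,ping] B:[stop] C:[resp,start] D:[pong]
After 11 (process(A)): A:[ping] B:[stop] C:[resp,start] D:[pong]
After 12 (send(from=C, to=D, msg='data')): A:[ping] B:[stop] C:[resp,start] D:[pong,data]
After 13 (send(from=A, to=B, msg='ok')): A:[ping] B:[stop,ok] C:[resp,start] D:[pong,data]

Answer: pong,data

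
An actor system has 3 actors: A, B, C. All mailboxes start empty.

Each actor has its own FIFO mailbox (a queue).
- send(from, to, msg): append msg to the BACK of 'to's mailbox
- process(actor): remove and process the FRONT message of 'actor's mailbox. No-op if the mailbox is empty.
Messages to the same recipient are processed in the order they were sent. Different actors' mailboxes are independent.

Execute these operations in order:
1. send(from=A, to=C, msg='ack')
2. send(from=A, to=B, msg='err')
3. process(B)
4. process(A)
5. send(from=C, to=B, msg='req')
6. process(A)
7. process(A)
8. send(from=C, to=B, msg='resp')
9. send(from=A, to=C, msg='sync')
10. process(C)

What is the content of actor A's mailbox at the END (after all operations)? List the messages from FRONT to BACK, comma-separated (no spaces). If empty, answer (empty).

After 1 (send(from=A, to=C, msg='ack')): A:[] B:[] C:[ack]
After 2 (send(from=A, to=B, msg='err')): A:[] B:[err] C:[ack]
After 3 (process(B)): A:[] B:[] C:[ack]
After 4 (process(A)): A:[] B:[] C:[ack]
After 5 (send(from=C, to=B, msg='req')): A:[] B:[req] C:[ack]
After 6 (process(A)): A:[] B:[req] C:[ack]
After 7 (process(A)): A:[] B:[req] C:[ack]
After 8 (send(from=C, to=B, msg='resp')): A:[] B:[req,resp] C:[ack]
After 9 (send(from=A, to=C, msg='sync')): A:[] B:[req,resp] C:[ack,sync]
After 10 (process(C)): A:[] B:[req,resp] C:[sync]

Answer: (empty)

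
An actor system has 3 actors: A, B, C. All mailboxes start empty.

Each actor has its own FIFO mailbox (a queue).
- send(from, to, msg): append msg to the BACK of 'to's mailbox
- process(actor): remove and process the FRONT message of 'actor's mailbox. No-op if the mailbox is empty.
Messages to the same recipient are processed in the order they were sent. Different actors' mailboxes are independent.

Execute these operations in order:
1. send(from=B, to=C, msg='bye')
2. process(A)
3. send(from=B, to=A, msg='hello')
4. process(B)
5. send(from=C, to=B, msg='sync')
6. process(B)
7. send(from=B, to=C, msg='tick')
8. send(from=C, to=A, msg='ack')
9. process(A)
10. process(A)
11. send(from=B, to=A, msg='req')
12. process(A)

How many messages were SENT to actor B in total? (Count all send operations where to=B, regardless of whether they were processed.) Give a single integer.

Answer: 1

Derivation:
After 1 (send(from=B, to=C, msg='bye')): A:[] B:[] C:[bye]
After 2 (process(A)): A:[] B:[] C:[bye]
After 3 (send(from=B, to=A, msg='hello')): A:[hello] B:[] C:[bye]
After 4 (process(B)): A:[hello] B:[] C:[bye]
After 5 (send(from=C, to=B, msg='sync')): A:[hello] B:[sync] C:[bye]
After 6 (process(B)): A:[hello] B:[] C:[bye]
After 7 (send(from=B, to=C, msg='tick')): A:[hello] B:[] C:[bye,tick]
After 8 (send(from=C, to=A, msg='ack')): A:[hello,ack] B:[] C:[bye,tick]
After 9 (process(A)): A:[ack] B:[] C:[bye,tick]
After 10 (process(A)): A:[] B:[] C:[bye,tick]
After 11 (send(from=B, to=A, msg='req')): A:[req] B:[] C:[bye,tick]
After 12 (process(A)): A:[] B:[] C:[bye,tick]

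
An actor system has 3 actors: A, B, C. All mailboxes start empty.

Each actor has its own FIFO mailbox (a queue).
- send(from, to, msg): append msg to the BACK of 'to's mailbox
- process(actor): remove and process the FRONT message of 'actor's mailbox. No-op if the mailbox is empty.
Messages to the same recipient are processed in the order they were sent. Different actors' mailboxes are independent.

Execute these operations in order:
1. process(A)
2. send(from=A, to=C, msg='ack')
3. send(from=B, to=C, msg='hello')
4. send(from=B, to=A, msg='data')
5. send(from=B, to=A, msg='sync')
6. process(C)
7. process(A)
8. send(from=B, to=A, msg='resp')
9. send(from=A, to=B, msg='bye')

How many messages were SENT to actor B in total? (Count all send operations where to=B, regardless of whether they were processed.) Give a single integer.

After 1 (process(A)): A:[] B:[] C:[]
After 2 (send(from=A, to=C, msg='ack')): A:[] B:[] C:[ack]
After 3 (send(from=B, to=C, msg='hello')): A:[] B:[] C:[ack,hello]
After 4 (send(from=B, to=A, msg='data')): A:[data] B:[] C:[ack,hello]
After 5 (send(from=B, to=A, msg='sync')): A:[data,sync] B:[] C:[ack,hello]
After 6 (process(C)): A:[data,sync] B:[] C:[hello]
After 7 (process(A)): A:[sync] B:[] C:[hello]
After 8 (send(from=B, to=A, msg='resp')): A:[sync,resp] B:[] C:[hello]
After 9 (send(from=A, to=B, msg='bye')): A:[sync,resp] B:[bye] C:[hello]

Answer: 1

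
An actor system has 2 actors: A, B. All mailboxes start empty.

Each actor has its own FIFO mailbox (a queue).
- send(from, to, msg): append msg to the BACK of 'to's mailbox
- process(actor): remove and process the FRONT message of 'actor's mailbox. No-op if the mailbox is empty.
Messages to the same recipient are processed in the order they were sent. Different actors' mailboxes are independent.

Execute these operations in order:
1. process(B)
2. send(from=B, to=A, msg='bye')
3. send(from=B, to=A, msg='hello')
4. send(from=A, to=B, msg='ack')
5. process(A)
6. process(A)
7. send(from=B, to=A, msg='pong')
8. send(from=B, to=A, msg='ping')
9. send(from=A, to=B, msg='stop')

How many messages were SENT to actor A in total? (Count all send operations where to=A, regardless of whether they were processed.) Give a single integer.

Answer: 4

Derivation:
After 1 (process(B)): A:[] B:[]
After 2 (send(from=B, to=A, msg='bye')): A:[bye] B:[]
After 3 (send(from=B, to=A, msg='hello')): A:[bye,hello] B:[]
After 4 (send(from=A, to=B, msg='ack')): A:[bye,hello] B:[ack]
After 5 (process(A)): A:[hello] B:[ack]
After 6 (process(A)): A:[] B:[ack]
After 7 (send(from=B, to=A, msg='pong')): A:[pong] B:[ack]
After 8 (send(from=B, to=A, msg='ping')): A:[pong,ping] B:[ack]
After 9 (send(from=A, to=B, msg='stop')): A:[pong,ping] B:[ack,stop]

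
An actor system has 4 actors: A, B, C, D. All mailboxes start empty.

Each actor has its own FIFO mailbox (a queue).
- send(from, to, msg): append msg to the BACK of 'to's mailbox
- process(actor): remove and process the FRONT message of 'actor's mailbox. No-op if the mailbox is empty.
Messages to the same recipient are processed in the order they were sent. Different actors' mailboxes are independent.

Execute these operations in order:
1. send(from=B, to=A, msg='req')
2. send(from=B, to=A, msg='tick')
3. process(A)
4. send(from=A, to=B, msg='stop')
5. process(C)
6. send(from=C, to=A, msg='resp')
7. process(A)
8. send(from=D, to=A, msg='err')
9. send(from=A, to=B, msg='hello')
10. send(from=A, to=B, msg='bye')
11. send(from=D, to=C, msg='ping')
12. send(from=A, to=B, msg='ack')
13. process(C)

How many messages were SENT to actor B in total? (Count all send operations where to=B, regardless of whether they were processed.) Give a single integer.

Answer: 4

Derivation:
After 1 (send(from=B, to=A, msg='req')): A:[req] B:[] C:[] D:[]
After 2 (send(from=B, to=A, msg='tick')): A:[req,tick] B:[] C:[] D:[]
After 3 (process(A)): A:[tick] B:[] C:[] D:[]
After 4 (send(from=A, to=B, msg='stop')): A:[tick] B:[stop] C:[] D:[]
After 5 (process(C)): A:[tick] B:[stop] C:[] D:[]
After 6 (send(from=C, to=A, msg='resp')): A:[tick,resp] B:[stop] C:[] D:[]
After 7 (process(A)): A:[resp] B:[stop] C:[] D:[]
After 8 (send(from=D, to=A, msg='err')): A:[resp,err] B:[stop] C:[] D:[]
After 9 (send(from=A, to=B, msg='hello')): A:[resp,err] B:[stop,hello] C:[] D:[]
After 10 (send(from=A, to=B, msg='bye')): A:[resp,err] B:[stop,hello,bye] C:[] D:[]
After 11 (send(from=D, to=C, msg='ping')): A:[resp,err] B:[stop,hello,bye] C:[ping] D:[]
After 12 (send(from=A, to=B, msg='ack')): A:[resp,err] B:[stop,hello,bye,ack] C:[ping] D:[]
After 13 (process(C)): A:[resp,err] B:[stop,hello,bye,ack] C:[] D:[]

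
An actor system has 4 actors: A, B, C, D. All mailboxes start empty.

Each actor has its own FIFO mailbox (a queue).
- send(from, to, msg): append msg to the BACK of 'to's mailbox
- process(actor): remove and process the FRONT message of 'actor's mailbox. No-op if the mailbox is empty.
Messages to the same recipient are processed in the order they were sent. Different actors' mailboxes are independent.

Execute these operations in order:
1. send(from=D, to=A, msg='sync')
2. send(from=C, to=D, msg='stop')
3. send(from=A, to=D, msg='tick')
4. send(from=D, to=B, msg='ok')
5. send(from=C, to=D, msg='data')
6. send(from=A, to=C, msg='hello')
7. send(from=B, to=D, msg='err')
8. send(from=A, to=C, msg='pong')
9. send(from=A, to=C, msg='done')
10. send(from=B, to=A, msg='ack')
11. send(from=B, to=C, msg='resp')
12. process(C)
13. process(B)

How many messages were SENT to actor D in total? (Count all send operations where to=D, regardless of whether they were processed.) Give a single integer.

Answer: 4

Derivation:
After 1 (send(from=D, to=A, msg='sync')): A:[sync] B:[] C:[] D:[]
After 2 (send(from=C, to=D, msg='stop')): A:[sync] B:[] C:[] D:[stop]
After 3 (send(from=A, to=D, msg='tick')): A:[sync] B:[] C:[] D:[stop,tick]
After 4 (send(from=D, to=B, msg='ok')): A:[sync] B:[ok] C:[] D:[stop,tick]
After 5 (send(from=C, to=D, msg='data')): A:[sync] B:[ok] C:[] D:[stop,tick,data]
After 6 (send(from=A, to=C, msg='hello')): A:[sync] B:[ok] C:[hello] D:[stop,tick,data]
After 7 (send(from=B, to=D, msg='err')): A:[sync] B:[ok] C:[hello] D:[stop,tick,data,err]
After 8 (send(from=A, to=C, msg='pong')): A:[sync] B:[ok] C:[hello,pong] D:[stop,tick,data,err]
After 9 (send(from=A, to=C, msg='done')): A:[sync] B:[ok] C:[hello,pong,done] D:[stop,tick,data,err]
After 10 (send(from=B, to=A, msg='ack')): A:[sync,ack] B:[ok] C:[hello,pong,done] D:[stop,tick,data,err]
After 11 (send(from=B, to=C, msg='resp')): A:[sync,ack] B:[ok] C:[hello,pong,done,resp] D:[stop,tick,data,err]
After 12 (process(C)): A:[sync,ack] B:[ok] C:[pong,done,resp] D:[stop,tick,data,err]
After 13 (process(B)): A:[sync,ack] B:[] C:[pong,done,resp] D:[stop,tick,data,err]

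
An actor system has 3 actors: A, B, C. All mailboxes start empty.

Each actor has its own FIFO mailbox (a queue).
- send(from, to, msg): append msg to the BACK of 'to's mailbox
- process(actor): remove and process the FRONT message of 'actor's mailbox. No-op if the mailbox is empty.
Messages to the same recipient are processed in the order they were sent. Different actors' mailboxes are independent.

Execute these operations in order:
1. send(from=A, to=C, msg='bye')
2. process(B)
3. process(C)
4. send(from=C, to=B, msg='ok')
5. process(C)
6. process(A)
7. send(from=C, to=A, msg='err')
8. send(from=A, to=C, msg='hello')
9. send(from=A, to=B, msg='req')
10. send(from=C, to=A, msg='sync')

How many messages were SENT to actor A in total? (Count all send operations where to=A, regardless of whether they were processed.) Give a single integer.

After 1 (send(from=A, to=C, msg='bye')): A:[] B:[] C:[bye]
After 2 (process(B)): A:[] B:[] C:[bye]
After 3 (process(C)): A:[] B:[] C:[]
After 4 (send(from=C, to=B, msg='ok')): A:[] B:[ok] C:[]
After 5 (process(C)): A:[] B:[ok] C:[]
After 6 (process(A)): A:[] B:[ok] C:[]
After 7 (send(from=C, to=A, msg='err')): A:[err] B:[ok] C:[]
After 8 (send(from=A, to=C, msg='hello')): A:[err] B:[ok] C:[hello]
After 9 (send(from=A, to=B, msg='req')): A:[err] B:[ok,req] C:[hello]
After 10 (send(from=C, to=A, msg='sync')): A:[err,sync] B:[ok,req] C:[hello]

Answer: 2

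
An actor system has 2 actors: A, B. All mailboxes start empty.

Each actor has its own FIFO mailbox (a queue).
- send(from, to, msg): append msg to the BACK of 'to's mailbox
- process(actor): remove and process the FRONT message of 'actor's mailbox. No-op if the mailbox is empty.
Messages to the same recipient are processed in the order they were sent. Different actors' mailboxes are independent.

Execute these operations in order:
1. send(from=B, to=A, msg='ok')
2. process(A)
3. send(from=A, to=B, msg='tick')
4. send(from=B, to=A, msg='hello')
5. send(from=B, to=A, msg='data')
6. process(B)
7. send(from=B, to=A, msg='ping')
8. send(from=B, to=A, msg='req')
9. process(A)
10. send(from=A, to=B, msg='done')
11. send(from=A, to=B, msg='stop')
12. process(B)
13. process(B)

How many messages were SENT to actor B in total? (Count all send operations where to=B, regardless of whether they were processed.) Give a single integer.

After 1 (send(from=B, to=A, msg='ok')): A:[ok] B:[]
After 2 (process(A)): A:[] B:[]
After 3 (send(from=A, to=B, msg='tick')): A:[] B:[tick]
After 4 (send(from=B, to=A, msg='hello')): A:[hello] B:[tick]
After 5 (send(from=B, to=A, msg='data')): A:[hello,data] B:[tick]
After 6 (process(B)): A:[hello,data] B:[]
After 7 (send(from=B, to=A, msg='ping')): A:[hello,data,ping] B:[]
After 8 (send(from=B, to=A, msg='req')): A:[hello,data,ping,req] B:[]
After 9 (process(A)): A:[data,ping,req] B:[]
After 10 (send(from=A, to=B, msg='done')): A:[data,ping,req] B:[done]
After 11 (send(from=A, to=B, msg='stop')): A:[data,ping,req] B:[done,stop]
After 12 (process(B)): A:[data,ping,req] B:[stop]
After 13 (process(B)): A:[data,ping,req] B:[]

Answer: 3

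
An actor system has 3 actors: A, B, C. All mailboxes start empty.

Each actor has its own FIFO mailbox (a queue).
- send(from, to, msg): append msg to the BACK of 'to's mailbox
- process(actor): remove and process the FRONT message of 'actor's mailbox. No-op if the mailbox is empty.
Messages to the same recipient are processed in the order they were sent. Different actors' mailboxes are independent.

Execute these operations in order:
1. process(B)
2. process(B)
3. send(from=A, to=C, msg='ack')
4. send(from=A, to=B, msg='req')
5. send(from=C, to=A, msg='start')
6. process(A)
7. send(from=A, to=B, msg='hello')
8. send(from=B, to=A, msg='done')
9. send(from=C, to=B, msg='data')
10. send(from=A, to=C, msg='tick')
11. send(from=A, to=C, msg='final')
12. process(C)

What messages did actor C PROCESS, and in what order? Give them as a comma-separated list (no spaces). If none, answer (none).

After 1 (process(B)): A:[] B:[] C:[]
After 2 (process(B)): A:[] B:[] C:[]
After 3 (send(from=A, to=C, msg='ack')): A:[] B:[] C:[ack]
After 4 (send(from=A, to=B, msg='req')): A:[] B:[req] C:[ack]
After 5 (send(from=C, to=A, msg='start')): A:[start] B:[req] C:[ack]
After 6 (process(A)): A:[] B:[req] C:[ack]
After 7 (send(from=A, to=B, msg='hello')): A:[] B:[req,hello] C:[ack]
After 8 (send(from=B, to=A, msg='done')): A:[done] B:[req,hello] C:[ack]
After 9 (send(from=C, to=B, msg='data')): A:[done] B:[req,hello,data] C:[ack]
After 10 (send(from=A, to=C, msg='tick')): A:[done] B:[req,hello,data] C:[ack,tick]
After 11 (send(from=A, to=C, msg='final')): A:[done] B:[req,hello,data] C:[ack,tick,final]
After 12 (process(C)): A:[done] B:[req,hello,data] C:[tick,final]

Answer: ack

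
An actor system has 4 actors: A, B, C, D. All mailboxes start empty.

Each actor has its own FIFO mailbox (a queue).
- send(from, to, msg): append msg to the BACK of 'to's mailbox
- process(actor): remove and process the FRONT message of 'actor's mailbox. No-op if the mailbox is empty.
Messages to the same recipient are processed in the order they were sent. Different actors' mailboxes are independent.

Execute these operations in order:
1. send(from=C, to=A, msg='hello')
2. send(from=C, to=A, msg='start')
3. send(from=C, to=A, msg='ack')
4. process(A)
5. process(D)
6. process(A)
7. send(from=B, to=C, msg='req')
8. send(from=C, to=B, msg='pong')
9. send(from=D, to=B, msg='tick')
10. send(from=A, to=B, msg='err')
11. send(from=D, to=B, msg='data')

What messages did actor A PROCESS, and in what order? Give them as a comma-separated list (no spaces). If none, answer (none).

Answer: hello,start

Derivation:
After 1 (send(from=C, to=A, msg='hello')): A:[hello] B:[] C:[] D:[]
After 2 (send(from=C, to=A, msg='start')): A:[hello,start] B:[] C:[] D:[]
After 3 (send(from=C, to=A, msg='ack')): A:[hello,start,ack] B:[] C:[] D:[]
After 4 (process(A)): A:[start,ack] B:[] C:[] D:[]
After 5 (process(D)): A:[start,ack] B:[] C:[] D:[]
After 6 (process(A)): A:[ack] B:[] C:[] D:[]
After 7 (send(from=B, to=C, msg='req')): A:[ack] B:[] C:[req] D:[]
After 8 (send(from=C, to=B, msg='pong')): A:[ack] B:[pong] C:[req] D:[]
After 9 (send(from=D, to=B, msg='tick')): A:[ack] B:[pong,tick] C:[req] D:[]
After 10 (send(from=A, to=B, msg='err')): A:[ack] B:[pong,tick,err] C:[req] D:[]
After 11 (send(from=D, to=B, msg='data')): A:[ack] B:[pong,tick,err,data] C:[req] D:[]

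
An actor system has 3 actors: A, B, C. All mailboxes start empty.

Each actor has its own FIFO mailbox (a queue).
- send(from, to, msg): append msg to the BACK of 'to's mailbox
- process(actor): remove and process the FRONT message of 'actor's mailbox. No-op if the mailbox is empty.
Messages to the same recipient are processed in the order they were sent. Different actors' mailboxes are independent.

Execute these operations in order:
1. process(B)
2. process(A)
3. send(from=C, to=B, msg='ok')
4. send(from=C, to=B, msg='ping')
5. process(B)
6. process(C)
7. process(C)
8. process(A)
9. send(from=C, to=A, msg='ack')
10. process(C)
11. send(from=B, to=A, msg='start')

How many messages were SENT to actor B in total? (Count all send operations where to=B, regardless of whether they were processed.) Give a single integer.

Answer: 2

Derivation:
After 1 (process(B)): A:[] B:[] C:[]
After 2 (process(A)): A:[] B:[] C:[]
After 3 (send(from=C, to=B, msg='ok')): A:[] B:[ok] C:[]
After 4 (send(from=C, to=B, msg='ping')): A:[] B:[ok,ping] C:[]
After 5 (process(B)): A:[] B:[ping] C:[]
After 6 (process(C)): A:[] B:[ping] C:[]
After 7 (process(C)): A:[] B:[ping] C:[]
After 8 (process(A)): A:[] B:[ping] C:[]
After 9 (send(from=C, to=A, msg='ack')): A:[ack] B:[ping] C:[]
After 10 (process(C)): A:[ack] B:[ping] C:[]
After 11 (send(from=B, to=A, msg='start')): A:[ack,start] B:[ping] C:[]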